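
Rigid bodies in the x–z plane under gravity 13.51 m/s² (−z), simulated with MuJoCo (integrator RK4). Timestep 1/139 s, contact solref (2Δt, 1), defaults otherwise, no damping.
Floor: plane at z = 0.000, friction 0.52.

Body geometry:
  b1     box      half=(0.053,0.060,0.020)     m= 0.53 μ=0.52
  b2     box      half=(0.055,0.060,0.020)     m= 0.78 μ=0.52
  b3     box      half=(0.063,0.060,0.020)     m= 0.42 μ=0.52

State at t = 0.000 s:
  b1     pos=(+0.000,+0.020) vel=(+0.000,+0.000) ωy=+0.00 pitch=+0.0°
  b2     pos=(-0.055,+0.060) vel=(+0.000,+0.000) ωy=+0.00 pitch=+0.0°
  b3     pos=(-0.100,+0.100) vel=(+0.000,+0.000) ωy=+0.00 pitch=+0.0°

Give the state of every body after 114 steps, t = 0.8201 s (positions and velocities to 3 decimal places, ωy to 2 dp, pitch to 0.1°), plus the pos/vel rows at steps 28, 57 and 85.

State at t = 0.8201 s:
  b1     pos=(+0.001,+0.020) vel=(+0.002,+0.000) ωy=+0.00 pitch=+0.0°
  b2     pos=(-0.068,+0.052) vel=(+0.000,-0.001) ωy=+0.05 pitch=-43.0°
  b3     pos=(-0.129,+0.055) vel=(+0.000,-0.001) ωy=+0.02 pitch=-39.2°

Key-timestep trajectory:
   step    t(s)  b1.x    b1.z    b1.vx   b1.vz   b2.x    b2.z    b2.vx   b2.vz   b3.x    b3.z    b3.vx   b3.vz 
     28  0.2014   +0.000  +0.020  +0.000  +0.000   -0.070  +0.054  +0.103  -0.028   -0.131  +0.056  +0.072  -0.014
     57  0.4101   +0.001  +0.020  +0.002  +0.000   -0.068  +0.053  +0.000  -0.001   -0.129  +0.056  +0.000  -0.001
     85  0.6115   +0.001  +0.020  +0.002  +0.000   -0.068  +0.052  +0.000  -0.001   -0.129  +0.055  +0.000  -0.001


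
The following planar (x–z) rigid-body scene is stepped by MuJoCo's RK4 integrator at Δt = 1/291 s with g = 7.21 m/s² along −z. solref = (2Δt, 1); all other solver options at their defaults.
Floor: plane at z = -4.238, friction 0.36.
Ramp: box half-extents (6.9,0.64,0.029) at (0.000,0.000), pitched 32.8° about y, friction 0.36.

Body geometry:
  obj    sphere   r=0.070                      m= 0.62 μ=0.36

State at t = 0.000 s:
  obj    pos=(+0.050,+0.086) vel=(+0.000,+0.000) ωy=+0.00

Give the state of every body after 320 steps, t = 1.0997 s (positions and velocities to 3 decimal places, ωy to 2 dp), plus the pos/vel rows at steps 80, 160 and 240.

State at t = 1.0997 s:
  obj    pos=(+1.468,-0.828) vel=(+2.579,-1.662) ωy=+43.82

Key-timestep trajectory:
   step    t(s)  obj.x    obj.z    obj.vx   obj.vz 
     80  0.2749   +0.139  +0.029  +0.645  -0.416
    160  0.5498   +0.404  -0.143  +1.289  -0.831
    240  0.8247   +0.847  -0.428  +1.934  -1.246


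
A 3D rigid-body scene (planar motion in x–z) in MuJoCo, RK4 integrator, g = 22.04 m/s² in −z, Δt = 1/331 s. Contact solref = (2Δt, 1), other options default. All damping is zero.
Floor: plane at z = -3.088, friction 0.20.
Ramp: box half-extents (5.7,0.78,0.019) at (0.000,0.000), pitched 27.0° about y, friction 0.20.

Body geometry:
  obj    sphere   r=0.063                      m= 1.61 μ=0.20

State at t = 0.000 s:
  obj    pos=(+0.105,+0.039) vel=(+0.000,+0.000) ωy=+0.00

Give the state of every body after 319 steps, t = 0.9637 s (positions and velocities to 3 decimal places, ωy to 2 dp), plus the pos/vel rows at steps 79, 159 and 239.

State at t = 0.9637 s:
  obj    pos=(+3.063,-1.468) vel=(+6.138,-3.127) ωy=+109.31

Key-timestep trajectory:
   step    t(s)  obj.x    obj.z    obj.vx   obj.vz 
     79  0.2387   +0.286  -0.054  +1.520  -0.775
    159  0.4804   +0.840  -0.336  +3.059  -1.559
    239  0.7221   +1.765  -0.807  +4.598  -2.343


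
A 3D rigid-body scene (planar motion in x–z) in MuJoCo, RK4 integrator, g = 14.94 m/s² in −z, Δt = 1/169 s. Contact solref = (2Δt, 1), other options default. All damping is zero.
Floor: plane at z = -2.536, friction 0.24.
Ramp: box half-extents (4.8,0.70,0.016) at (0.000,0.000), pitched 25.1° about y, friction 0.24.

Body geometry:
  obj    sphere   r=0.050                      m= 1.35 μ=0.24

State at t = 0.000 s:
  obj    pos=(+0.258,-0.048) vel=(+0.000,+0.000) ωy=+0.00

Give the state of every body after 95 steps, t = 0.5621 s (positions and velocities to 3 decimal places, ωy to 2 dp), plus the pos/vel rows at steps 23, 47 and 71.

State at t = 0.5621 s:
  obj    pos=(+0.906,-0.351) vel=(+2.305,-1.080) ωy=+50.87

Key-timestep trajectory:
   step    t(s)  obj.x    obj.z    obj.vx   obj.vz 
     23  0.1361   +0.296  -0.066  +0.558  -0.262
     47  0.2781   +0.417  -0.122  +1.140  -0.534
     71  0.4201   +0.620  -0.218  +1.723  -0.807


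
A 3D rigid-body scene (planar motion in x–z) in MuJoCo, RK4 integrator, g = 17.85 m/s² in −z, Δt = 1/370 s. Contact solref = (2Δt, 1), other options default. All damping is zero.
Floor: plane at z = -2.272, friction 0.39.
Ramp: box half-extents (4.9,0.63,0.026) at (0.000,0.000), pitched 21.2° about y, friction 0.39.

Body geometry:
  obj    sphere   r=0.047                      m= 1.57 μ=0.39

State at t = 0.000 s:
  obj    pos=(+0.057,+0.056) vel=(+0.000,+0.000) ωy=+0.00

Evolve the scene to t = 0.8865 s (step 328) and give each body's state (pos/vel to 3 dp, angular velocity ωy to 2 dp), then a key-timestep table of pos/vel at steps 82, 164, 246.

State at t = 0.8865 s:
  obj    pos=(+1.746,-0.599) vel=(+3.811,-1.478) ωy=+86.96

Key-timestep trajectory:
   step    t(s)  obj.x    obj.z    obj.vx   obj.vz 
     82  0.2216   +0.163  +0.015  +0.953  -0.370
    164  0.4432   +0.479  -0.108  +1.905  -0.739
    246  0.6649   +1.007  -0.312  +2.858  -1.109


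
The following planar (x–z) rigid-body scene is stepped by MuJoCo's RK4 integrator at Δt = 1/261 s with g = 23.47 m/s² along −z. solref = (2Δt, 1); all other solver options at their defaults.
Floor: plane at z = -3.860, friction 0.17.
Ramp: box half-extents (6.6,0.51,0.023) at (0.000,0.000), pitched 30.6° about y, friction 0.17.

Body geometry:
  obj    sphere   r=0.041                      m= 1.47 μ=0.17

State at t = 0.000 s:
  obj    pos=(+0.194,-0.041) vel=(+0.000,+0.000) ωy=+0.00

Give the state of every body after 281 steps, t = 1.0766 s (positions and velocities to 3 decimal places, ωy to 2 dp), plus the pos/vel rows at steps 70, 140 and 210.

State at t = 1.0766 s:
  obj    pos=(+4.452,-2.558) vel=(+7.908,-4.677) ωy=+224.03

Key-timestep trajectory:
   step    t(s)  obj.x    obj.z    obj.vx   obj.vz 
     70  0.2682   +0.459  -0.197  +1.970  -1.165
    140  0.5364   +1.251  -0.666  +3.940  -2.330
    210  0.8046   +2.572  -1.447  +5.910  -3.495


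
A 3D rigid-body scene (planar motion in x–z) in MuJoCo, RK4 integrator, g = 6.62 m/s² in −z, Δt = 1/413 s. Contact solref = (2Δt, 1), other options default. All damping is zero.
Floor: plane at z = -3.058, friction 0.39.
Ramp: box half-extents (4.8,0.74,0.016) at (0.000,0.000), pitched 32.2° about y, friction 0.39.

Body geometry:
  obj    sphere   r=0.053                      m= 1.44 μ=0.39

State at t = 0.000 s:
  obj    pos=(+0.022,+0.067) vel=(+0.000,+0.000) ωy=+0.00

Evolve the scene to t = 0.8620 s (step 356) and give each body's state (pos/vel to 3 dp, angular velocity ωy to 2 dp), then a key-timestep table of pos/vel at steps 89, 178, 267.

State at t = 0.8620 s:
  obj    pos=(+0.814,-0.431) vel=(+1.838,-1.157) ωy=+40.98

Key-timestep trajectory:
   step    t(s)  obj.x    obj.z    obj.vx   obj.vz 
     89  0.2155   +0.072  +0.036  +0.460  -0.289
    178  0.4310   +0.220  -0.057  +0.919  -0.579
    267  0.6465   +0.468  -0.213  +1.378  -0.868


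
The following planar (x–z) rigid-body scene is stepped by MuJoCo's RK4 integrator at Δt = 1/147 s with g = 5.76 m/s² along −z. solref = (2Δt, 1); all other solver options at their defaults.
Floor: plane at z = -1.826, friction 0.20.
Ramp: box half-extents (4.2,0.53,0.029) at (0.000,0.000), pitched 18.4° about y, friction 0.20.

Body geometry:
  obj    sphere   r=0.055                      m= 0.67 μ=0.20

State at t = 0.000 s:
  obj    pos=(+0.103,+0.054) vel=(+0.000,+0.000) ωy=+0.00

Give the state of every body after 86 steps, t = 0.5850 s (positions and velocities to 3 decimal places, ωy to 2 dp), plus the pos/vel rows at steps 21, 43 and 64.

State at t = 0.5850 s:
  obj    pos=(+0.314,-0.016) vel=(+0.721,-0.240) ωy=+13.81

Key-timestep trajectory:
   step    t(s)  obj.x    obj.z    obj.vx   obj.vz 
     21  0.1429   +0.116  +0.050  +0.176  -0.059
     43  0.2925   +0.156  +0.037  +0.361  -0.120
     64  0.4354   +0.220  +0.015  +0.537  -0.178


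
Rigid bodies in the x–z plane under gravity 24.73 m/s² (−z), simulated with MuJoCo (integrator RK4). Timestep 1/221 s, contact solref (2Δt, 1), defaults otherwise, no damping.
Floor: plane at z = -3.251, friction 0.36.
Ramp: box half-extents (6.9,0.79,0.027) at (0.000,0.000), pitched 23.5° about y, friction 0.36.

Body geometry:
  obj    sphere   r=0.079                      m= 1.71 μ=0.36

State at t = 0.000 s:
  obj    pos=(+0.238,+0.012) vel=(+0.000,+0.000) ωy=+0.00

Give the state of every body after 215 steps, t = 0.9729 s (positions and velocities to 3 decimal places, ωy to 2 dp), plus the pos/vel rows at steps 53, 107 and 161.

State at t = 0.9729 s:
  obj    pos=(+3.295,-1.317) vel=(+6.284,-2.732) ωy=+86.73

Key-timestep trajectory:
   step    t(s)  obj.x    obj.z    obj.vx   obj.vz 
     53  0.2398   +0.424  -0.069  +1.549  -0.674
    107  0.4842   +0.995  -0.317  +3.128  -1.360
    161  0.7285   +1.952  -0.733  +4.706  -2.046


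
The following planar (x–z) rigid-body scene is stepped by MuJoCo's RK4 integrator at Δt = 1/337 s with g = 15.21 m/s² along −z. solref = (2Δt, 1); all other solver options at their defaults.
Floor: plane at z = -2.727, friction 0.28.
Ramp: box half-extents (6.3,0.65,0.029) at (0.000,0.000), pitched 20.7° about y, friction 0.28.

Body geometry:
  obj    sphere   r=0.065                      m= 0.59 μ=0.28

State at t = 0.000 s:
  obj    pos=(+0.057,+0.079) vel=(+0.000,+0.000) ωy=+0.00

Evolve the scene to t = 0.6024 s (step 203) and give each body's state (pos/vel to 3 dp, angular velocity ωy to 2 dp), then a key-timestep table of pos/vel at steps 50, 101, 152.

State at t = 0.6024 s:
  obj    pos=(+0.709,-0.167) vel=(+2.164,-0.818) ωy=+35.58

Key-timestep trajectory:
   step    t(s)  obj.x    obj.z    obj.vx   obj.vz 
     50  0.1484   +0.097  +0.064  +0.533  -0.201
    101  0.2997   +0.218  +0.018  +1.077  -0.407
    152  0.4510   +0.422  -0.059  +1.620  -0.612


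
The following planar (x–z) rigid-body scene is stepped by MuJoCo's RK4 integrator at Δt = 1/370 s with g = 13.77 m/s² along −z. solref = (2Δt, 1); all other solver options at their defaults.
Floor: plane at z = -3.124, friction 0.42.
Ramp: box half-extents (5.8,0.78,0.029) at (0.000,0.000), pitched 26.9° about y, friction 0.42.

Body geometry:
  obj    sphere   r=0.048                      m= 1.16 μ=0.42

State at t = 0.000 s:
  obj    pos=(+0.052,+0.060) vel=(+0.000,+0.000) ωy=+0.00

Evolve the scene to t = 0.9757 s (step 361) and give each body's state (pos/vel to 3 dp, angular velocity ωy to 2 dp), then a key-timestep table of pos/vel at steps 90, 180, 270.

State at t = 0.9757 s:
  obj    pos=(+1.941,-0.898) vel=(+3.872,-1.964) ωy=+90.45

Key-timestep trajectory:
   step    t(s)  obj.x    obj.z    obj.vx   obj.vz 
     90  0.2432   +0.169  +0.000  +0.965  -0.490
    180  0.4865   +0.522  -0.178  +1.931  -0.980
    270  0.7297   +1.109  -0.476  +2.896  -1.469


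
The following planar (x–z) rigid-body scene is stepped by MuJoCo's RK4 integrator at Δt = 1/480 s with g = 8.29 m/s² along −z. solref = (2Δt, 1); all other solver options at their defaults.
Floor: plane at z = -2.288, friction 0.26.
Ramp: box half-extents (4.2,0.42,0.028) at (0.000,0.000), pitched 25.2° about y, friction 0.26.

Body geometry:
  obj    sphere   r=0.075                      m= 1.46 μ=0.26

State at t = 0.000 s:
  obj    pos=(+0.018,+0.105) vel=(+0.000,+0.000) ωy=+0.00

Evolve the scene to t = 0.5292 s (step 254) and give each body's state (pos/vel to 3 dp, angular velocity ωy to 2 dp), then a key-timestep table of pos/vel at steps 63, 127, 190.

State at t = 0.5292 s:
  obj    pos=(+0.338,-0.045) vel=(+1.207,-0.568) ωy=+17.79

Key-timestep trajectory:
   step    t(s)  obj.x    obj.z    obj.vx   obj.vz 
     63  0.1313   +0.038  +0.096  +0.299  -0.141
    127  0.2646   +0.098  +0.068  +0.604  -0.284
    190  0.3958   +0.197  +0.021  +0.903  -0.425


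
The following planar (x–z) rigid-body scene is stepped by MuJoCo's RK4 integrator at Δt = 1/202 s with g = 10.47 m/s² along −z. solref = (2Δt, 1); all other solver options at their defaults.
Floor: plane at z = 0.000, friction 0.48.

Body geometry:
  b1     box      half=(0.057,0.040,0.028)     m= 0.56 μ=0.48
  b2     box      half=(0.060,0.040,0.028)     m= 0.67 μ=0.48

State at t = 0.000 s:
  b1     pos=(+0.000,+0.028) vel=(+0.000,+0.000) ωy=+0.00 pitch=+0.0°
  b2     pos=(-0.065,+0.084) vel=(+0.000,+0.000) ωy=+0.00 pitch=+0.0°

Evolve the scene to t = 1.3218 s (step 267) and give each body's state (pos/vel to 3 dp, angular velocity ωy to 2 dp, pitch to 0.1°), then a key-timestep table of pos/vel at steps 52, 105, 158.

State at t = 1.3218 s:
  b1     pos=(+0.000,+0.028) vel=(+0.000,+0.000) ωy=+0.00 pitch=+0.0°
  b2     pos=(-0.126,+0.060) vel=(+0.000,+0.000) ωy=+0.00 pitch=-90.0°

Key-timestep trajectory:
   step    t(s)  b1.x    b1.z    b1.vx   b1.vz   b2.x    b2.z    b2.vx   b2.vz 
     52  0.2574   +0.000  +0.028  +0.000  +0.000   -0.100  +0.066  -0.215  -0.004
    105  0.5198   +0.000  +0.028  +0.000  +0.000   -0.140  +0.065  +0.057  -0.013
    158  0.7822   +0.000  +0.028  +0.000  +0.000   -0.128  +0.061  -0.082  +0.052


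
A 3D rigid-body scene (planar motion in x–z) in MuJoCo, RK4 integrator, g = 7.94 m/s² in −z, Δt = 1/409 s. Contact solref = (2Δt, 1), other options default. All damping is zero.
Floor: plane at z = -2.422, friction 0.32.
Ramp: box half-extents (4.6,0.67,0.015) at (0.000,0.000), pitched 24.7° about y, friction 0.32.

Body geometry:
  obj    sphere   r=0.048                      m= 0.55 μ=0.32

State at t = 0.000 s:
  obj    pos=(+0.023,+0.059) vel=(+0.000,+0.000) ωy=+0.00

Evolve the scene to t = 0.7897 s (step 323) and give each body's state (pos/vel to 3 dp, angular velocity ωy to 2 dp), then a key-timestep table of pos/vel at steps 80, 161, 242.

State at t = 0.7897 s:
  obj    pos=(+0.694,-0.250) vel=(+1.700,-0.782) ωy=+38.99

Key-timestep trajectory:
   step    t(s)  obj.x    obj.z    obj.vx   obj.vz 
     80  0.1956   +0.064  +0.040  +0.421  -0.194
    161  0.3936   +0.190  -0.018  +0.848  -0.390
    242  0.5917   +0.400  -0.115  +1.274  -0.586


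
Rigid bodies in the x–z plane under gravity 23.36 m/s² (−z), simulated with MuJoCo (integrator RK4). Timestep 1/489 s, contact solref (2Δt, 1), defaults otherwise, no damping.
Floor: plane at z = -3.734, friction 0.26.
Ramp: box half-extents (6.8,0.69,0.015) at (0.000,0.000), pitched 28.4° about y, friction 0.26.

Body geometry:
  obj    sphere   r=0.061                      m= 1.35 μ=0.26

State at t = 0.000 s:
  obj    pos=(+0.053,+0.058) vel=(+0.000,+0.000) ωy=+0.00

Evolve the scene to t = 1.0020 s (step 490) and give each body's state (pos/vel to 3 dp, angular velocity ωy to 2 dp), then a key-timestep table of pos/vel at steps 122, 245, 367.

State at t = 1.0020 s:
  obj    pos=(+3.558,-1.837) vel=(+6.995,-3.782) ωy=+130.36

Key-timestep trajectory:
   step    t(s)  obj.x    obj.z    obj.vx   obj.vz 
    122  0.2495   +0.270  -0.060  +1.742  -0.942
    245  0.5010   +0.929  -0.416  +3.498  -1.891
    367  0.7505   +2.019  -1.005  +5.240  -2.833


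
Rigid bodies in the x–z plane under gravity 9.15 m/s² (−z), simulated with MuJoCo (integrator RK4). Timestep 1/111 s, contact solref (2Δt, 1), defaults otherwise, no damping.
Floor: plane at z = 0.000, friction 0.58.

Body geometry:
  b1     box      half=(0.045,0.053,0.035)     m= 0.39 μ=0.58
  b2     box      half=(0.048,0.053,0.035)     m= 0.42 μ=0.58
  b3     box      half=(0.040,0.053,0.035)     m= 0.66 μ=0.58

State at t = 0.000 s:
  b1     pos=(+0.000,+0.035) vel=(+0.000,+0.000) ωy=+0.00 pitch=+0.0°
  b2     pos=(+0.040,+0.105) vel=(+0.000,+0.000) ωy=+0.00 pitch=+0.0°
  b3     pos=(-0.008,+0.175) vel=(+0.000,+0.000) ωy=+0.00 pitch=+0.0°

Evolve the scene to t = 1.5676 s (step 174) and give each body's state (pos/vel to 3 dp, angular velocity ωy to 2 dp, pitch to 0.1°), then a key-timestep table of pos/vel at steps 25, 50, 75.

State at t = 1.5676 s:
  b1     pos=(+0.000,+0.035) vel=(+0.000,+0.000) ωy=+0.00 pitch=+0.0°
  b2     pos=(+0.041,+0.105) vel=(+0.000,+0.000) ωy=+0.00 pitch=+0.1°
  b3     pos=(-0.103,+0.035) vel=(+0.000,+0.000) ωy=+0.00 pitch=+180.0°

Key-timestep trajectory:
   step    t(s)  b1.x    b1.z    b1.vx   b1.vz   b2.x    b2.z    b2.vx   b2.vz   b3.x    b3.z    b3.vx   b3.vz 
     25  0.2252   +0.000  +0.035  +0.000  +0.000   +0.040  +0.105  +0.001  +0.000   -0.011  +0.175  -0.043  -0.004
     50  0.4505   +0.000  +0.035  +0.000  +0.000   +0.040  +0.105  +0.000  +0.001   -0.047  +0.138  -0.254  -0.718
     75  0.6757   +0.000  +0.035  +0.000  +0.000   +0.041  +0.105  +0.000  +0.000   -0.119  +0.045  +0.087  +0.026


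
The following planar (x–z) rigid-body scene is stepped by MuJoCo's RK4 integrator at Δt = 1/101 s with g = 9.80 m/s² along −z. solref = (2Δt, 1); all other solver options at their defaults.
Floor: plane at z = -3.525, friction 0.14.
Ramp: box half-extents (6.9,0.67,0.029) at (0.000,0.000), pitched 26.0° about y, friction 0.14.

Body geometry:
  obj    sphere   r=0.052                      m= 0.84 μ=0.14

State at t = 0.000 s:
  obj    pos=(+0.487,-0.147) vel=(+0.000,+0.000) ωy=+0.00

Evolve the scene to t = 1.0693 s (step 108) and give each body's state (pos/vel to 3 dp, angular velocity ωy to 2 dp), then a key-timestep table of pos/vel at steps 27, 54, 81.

State at t = 1.0693 s:
  obj    pos=(+2.064,-0.917) vel=(+2.950,-1.439) ωy=+63.06

Key-timestep trajectory:
   step    t(s)  obj.x    obj.z    obj.vx   obj.vz 
     27  0.2673   +0.586  -0.196  +0.738  -0.359
     54  0.5347   +0.881  -0.340  +1.475  -0.719
     81  0.8020   +1.374  -0.580  +2.212  -1.079


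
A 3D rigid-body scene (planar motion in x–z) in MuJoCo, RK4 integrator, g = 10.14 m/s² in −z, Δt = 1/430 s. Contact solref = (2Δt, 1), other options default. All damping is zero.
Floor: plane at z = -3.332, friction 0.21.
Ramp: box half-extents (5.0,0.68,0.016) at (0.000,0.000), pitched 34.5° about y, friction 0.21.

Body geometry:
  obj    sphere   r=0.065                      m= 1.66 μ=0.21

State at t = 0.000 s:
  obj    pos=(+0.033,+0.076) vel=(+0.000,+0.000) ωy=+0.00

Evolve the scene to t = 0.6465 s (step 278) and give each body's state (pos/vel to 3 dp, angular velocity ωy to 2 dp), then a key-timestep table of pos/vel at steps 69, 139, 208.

State at t = 0.6465 s:
  obj    pos=(+0.740,-0.410) vel=(+2.186,-1.502) ωy=+40.79

Key-timestep trajectory:
   step    t(s)  obj.x    obj.z    obj.vx   obj.vz 
     69  0.1605   +0.076  +0.046  +0.543  -0.373
    139  0.3233   +0.210  -0.046  +1.093  -0.751
    208  0.4837   +0.429  -0.196  +1.636  -1.124


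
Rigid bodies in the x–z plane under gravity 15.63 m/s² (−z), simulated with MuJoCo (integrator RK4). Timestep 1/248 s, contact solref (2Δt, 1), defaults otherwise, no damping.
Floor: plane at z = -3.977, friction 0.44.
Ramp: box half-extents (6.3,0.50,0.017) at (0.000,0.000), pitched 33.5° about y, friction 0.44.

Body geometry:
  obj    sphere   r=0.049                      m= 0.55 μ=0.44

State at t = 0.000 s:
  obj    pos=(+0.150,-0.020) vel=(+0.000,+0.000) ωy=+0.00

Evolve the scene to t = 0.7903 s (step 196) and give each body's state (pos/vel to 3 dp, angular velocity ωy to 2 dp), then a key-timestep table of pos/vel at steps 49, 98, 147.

State at t = 0.7903 s:
  obj    pos=(+1.755,-1.082) vel=(+4.061,-2.688) ωy=+99.37

Key-timestep trajectory:
   step    t(s)  obj.x    obj.z    obj.vx   obj.vz 
     49  0.1976   +0.250  -0.087  +1.015  -0.672
     98  0.3952   +0.551  -0.286  +2.031  -1.344
    147  0.5927   +1.053  -0.618  +3.046  -2.016


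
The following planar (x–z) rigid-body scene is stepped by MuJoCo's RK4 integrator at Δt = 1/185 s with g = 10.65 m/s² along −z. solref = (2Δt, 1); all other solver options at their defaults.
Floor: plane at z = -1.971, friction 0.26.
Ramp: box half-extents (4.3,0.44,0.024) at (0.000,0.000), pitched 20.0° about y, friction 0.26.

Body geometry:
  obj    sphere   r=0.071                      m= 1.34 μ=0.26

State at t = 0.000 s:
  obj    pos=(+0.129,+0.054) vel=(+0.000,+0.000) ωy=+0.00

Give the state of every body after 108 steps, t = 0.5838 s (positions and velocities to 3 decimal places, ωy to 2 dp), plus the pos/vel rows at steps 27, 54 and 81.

State at t = 0.5838 s:
  obj    pos=(+0.546,-0.098) vel=(+1.427,-0.520) ωy=+21.39

Key-timestep trajectory:
   step    t(s)  obj.x    obj.z    obj.vx   obj.vz 
     27  0.1459   +0.155  +0.045  +0.357  -0.130
     54  0.2919   +0.233  +0.016  +0.714  -0.260
     81  0.4378   +0.363  -0.031  +1.071  -0.390


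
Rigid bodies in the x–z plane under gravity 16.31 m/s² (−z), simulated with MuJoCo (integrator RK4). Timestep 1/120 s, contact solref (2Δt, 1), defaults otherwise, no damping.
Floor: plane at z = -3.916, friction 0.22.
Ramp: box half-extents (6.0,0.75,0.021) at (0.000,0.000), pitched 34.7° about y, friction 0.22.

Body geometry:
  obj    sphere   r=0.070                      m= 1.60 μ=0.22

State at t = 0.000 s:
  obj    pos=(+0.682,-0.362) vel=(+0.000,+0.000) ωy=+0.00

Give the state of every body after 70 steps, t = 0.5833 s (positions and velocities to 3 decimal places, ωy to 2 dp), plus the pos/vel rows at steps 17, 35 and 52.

State at t = 0.5833 s:
  obj    pos=(+1.610,-1.004) vel=(+3.182,-2.203) ωy=+55.22

Key-timestep trajectory:
   step    t(s)  obj.x    obj.z    obj.vx   obj.vz 
     17  0.1417   +0.737  -0.400  +0.773  -0.535
     35  0.2917   +0.914  -0.522  +1.591  -1.102
     52  0.4333   +1.195  -0.716  +2.364  -1.637


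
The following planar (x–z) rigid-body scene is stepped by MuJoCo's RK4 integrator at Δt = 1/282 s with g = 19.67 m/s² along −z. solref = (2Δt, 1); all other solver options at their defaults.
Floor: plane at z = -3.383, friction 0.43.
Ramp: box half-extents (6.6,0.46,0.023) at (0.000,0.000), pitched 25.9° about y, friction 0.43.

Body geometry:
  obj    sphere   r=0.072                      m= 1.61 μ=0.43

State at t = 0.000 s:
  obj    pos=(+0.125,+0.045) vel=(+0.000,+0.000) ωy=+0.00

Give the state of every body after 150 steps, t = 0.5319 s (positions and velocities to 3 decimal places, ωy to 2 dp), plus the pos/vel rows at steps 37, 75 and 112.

State at t = 0.5319 s:
  obj    pos=(+0.906,-0.334) vel=(+2.937,-1.426) ωy=+45.33

Key-timestep trajectory:
   step    t(s)  obj.x    obj.z    obj.vx   obj.vz 
     37  0.1312   +0.173  +0.022  +0.725  -0.352
     75  0.2660   +0.320  -0.050  +1.468  -0.713
    112  0.3972   +0.560  -0.167  +2.193  -1.065


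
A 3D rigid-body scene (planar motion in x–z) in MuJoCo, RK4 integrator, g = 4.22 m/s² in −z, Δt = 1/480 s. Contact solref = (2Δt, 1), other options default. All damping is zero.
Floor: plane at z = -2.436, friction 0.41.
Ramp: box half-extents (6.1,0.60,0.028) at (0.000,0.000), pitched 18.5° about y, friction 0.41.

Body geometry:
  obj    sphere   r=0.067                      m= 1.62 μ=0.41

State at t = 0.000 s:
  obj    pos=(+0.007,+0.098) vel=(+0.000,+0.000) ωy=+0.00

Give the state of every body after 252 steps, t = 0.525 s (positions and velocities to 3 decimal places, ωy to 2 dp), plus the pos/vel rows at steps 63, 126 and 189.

State at t = 0.525 s:
  obj    pos=(+0.132,+0.056) vel=(+0.476,-0.159) ωy=+7.49

Key-timestep trajectory:
   step    t(s)  obj.x    obj.z    obj.vx   obj.vz 
     63  0.1313   +0.015  +0.095  +0.119  -0.040
    126  0.2625   +0.038  +0.087  +0.238  -0.080
    189  0.3937   +0.077  +0.074  +0.357  -0.120


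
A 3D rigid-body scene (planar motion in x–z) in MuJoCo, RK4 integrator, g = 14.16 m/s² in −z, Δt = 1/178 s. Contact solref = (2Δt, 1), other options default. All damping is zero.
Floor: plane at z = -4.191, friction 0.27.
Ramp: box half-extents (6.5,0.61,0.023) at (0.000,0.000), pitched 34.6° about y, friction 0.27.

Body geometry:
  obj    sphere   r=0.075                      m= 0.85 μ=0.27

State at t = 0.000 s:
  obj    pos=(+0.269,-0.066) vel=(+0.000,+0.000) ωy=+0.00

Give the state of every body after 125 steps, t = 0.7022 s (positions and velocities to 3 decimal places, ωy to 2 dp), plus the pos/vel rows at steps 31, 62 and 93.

State at t = 0.7022 s:
  obj    pos=(+1.435,-0.871) vel=(+3.320,-2.291) ωy=+53.75

Key-timestep trajectory:
   step    t(s)  obj.x    obj.z    obj.vx   obj.vz 
     31  0.1742   +0.341  -0.116  +0.824  -0.568
     62  0.3483   +0.556  -0.264  +1.647  -1.136
     93  0.5225   +0.914  -0.512  +2.470  -1.704


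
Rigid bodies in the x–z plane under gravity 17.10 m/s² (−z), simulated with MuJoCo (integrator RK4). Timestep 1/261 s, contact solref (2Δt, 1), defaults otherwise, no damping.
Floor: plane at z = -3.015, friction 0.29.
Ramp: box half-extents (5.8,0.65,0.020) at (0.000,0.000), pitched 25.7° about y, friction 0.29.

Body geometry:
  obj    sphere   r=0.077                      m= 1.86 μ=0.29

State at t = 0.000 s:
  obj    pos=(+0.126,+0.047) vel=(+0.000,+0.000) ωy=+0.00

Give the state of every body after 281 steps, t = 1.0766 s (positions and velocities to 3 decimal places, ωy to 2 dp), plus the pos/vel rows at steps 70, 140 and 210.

State at t = 1.0766 s:
  obj    pos=(+2.892,-1.284) vel=(+5.139,-2.473) ωy=+74.05

Key-timestep trajectory:
   step    t(s)  obj.x    obj.z    obj.vx   obj.vz 
     70  0.2682   +0.298  -0.036  +1.280  -0.616
    140  0.5364   +0.813  -0.284  +2.560  -1.232
    210  0.8046   +1.671  -0.697  +3.840  -1.848


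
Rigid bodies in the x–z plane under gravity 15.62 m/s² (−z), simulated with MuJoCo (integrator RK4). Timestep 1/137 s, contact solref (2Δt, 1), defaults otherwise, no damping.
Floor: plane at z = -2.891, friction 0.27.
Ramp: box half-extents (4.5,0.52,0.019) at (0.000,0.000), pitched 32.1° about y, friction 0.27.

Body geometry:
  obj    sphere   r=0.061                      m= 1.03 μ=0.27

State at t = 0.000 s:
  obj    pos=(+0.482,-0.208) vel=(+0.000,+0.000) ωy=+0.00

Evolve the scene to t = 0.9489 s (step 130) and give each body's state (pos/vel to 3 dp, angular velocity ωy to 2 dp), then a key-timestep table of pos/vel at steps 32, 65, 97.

State at t = 0.9489 s:
  obj    pos=(+2.744,-1.627) vel=(+4.766,-2.990) ωy=+92.20

Key-timestep trajectory:
   step    t(s)  obj.x    obj.z    obj.vx   obj.vz 
     32  0.2336   +0.619  -0.294  +1.174  -0.736
     65  0.4745   +1.048  -0.563  +2.384  -1.495
     97  0.7080   +1.741  -0.998  +3.557  -2.231


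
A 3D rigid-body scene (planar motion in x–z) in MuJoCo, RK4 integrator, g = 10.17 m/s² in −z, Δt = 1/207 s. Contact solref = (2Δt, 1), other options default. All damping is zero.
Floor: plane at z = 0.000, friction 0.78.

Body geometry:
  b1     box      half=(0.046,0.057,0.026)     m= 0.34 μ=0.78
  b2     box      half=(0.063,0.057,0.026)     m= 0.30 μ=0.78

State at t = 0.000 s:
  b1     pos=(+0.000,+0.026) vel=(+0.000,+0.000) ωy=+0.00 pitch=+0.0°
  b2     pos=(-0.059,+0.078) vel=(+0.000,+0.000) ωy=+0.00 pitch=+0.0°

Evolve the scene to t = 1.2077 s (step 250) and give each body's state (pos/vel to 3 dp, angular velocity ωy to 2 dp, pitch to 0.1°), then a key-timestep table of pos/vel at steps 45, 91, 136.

State at t = 1.2077 s:
  b1     pos=(+0.000,+0.026) vel=(+0.000,+0.000) ωy=+0.00 pitch=+0.0°
  b2     pos=(-0.073,+0.062) vel=(+0.000,+0.000) ωy=+0.01 pitch=-43.3°

Key-timestep trajectory:
   step    t(s)  b1.x    b1.z    b1.vx   b1.vz   b2.x    b2.z    b2.vx   b2.vz 
     45  0.2174   +0.000  +0.026  +0.000  +0.000   -0.078  +0.064  +0.004  +0.002
     91  0.4396   +0.000  +0.026  +0.000  +0.000   -0.073  +0.062  +0.000  +0.000
    136  0.6570   +0.000  +0.026  +0.000  +0.000   -0.073  +0.062  +0.000  +0.000


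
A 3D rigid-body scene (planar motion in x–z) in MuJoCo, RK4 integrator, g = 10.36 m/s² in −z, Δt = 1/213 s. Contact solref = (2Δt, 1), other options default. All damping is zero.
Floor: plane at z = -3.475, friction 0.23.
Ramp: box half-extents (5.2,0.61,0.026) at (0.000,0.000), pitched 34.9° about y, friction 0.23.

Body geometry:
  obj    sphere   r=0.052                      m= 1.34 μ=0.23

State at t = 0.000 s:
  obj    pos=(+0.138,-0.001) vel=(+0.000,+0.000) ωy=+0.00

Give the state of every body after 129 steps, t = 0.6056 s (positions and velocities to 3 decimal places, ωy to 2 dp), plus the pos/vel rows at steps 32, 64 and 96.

State at t = 0.6056 s:
  obj    pos=(+0.775,-0.446) vel=(+2.103,-1.467) ωy=+49.29

Key-timestep trajectory:
   step    t(s)  obj.x    obj.z    obj.vx   obj.vz 
     32  0.1502   +0.177  -0.029  +0.522  -0.364
     64  0.3005   +0.295  -0.111  +1.044  -0.728
     96  0.4507   +0.491  -0.247  +1.565  -1.092


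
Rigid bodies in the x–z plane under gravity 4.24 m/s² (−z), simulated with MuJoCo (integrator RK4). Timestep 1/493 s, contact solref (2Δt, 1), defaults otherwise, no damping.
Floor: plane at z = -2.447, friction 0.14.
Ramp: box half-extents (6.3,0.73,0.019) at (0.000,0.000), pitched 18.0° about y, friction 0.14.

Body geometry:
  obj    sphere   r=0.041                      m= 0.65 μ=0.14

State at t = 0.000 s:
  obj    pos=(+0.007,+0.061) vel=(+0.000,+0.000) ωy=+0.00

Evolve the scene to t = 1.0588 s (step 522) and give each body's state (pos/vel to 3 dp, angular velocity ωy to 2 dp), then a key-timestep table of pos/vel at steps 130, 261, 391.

State at t = 1.0588 s:
  obj    pos=(+0.506,-0.101) vel=(+0.942,-0.306) ωy=+24.17

Key-timestep trajectory:
   step    t(s)  obj.x    obj.z    obj.vx   obj.vz 
    130  0.2637   +0.038  +0.051  +0.235  -0.076
    261  0.5294   +0.132  +0.020  +0.471  -0.153
    391  0.7931   +0.287  -0.030  +0.706  -0.229


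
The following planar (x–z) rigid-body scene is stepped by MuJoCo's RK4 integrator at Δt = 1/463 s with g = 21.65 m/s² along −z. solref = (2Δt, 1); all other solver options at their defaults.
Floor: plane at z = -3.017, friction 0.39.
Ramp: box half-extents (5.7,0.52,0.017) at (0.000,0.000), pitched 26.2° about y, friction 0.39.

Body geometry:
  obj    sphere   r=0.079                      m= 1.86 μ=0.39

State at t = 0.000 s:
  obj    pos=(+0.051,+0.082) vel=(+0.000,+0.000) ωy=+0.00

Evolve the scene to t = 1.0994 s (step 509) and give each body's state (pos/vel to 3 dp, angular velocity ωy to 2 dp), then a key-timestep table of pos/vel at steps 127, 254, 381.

State at t = 1.0994 s:
  obj    pos=(+3.753,-1.740) vel=(+6.735,-3.314) ωy=+95.01

Key-timestep trajectory:
   step    t(s)  obj.x    obj.z    obj.vx   obj.vz 
    127  0.2743   +0.281  -0.032  +1.681  -0.827
    254  0.5486   +0.973  -0.372  +3.361  -1.654
    381  0.8229   +2.125  -0.939  +5.041  -2.481


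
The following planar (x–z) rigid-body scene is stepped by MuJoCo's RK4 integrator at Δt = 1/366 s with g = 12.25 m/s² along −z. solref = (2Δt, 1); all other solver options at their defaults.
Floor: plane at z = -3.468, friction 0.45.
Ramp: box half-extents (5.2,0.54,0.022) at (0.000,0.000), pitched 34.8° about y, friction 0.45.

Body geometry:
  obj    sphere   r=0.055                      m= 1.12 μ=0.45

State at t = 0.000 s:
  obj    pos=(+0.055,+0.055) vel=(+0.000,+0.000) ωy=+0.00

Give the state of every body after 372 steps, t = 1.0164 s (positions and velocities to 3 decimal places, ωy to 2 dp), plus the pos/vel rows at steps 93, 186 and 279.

State at t = 1.0164 s:
  obj    pos=(+2.173,-1.417) vel=(+4.168,-2.897) ωy=+92.28

Key-timestep trajectory:
   step    t(s)  obj.x    obj.z    obj.vx   obj.vz 
     93  0.2541   +0.188  -0.037  +1.042  -0.724
    186  0.5082   +0.585  -0.313  +2.084  -1.448
    279  0.7623   +1.247  -0.773  +3.126  -2.173


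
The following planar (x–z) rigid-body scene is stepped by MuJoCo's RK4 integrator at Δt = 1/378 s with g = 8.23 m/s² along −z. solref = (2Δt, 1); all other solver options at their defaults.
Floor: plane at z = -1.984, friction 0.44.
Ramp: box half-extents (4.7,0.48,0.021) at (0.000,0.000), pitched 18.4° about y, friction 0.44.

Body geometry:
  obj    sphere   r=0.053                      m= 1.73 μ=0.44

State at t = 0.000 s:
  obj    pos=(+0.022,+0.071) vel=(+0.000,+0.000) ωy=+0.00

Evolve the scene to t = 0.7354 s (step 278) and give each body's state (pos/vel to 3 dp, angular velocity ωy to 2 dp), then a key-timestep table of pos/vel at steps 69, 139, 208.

State at t = 0.7354 s:
  obj    pos=(+0.498,-0.088) vel=(+1.295,-0.431) ωy=+25.75

Key-timestep trajectory:
   step    t(s)  obj.x    obj.z    obj.vx   obj.vz 
     69  0.1825   +0.051  +0.061  +0.321  -0.107
    139  0.3677   +0.141  +0.031  +0.648  -0.215
    208  0.5503   +0.289  -0.018  +0.969  -0.322


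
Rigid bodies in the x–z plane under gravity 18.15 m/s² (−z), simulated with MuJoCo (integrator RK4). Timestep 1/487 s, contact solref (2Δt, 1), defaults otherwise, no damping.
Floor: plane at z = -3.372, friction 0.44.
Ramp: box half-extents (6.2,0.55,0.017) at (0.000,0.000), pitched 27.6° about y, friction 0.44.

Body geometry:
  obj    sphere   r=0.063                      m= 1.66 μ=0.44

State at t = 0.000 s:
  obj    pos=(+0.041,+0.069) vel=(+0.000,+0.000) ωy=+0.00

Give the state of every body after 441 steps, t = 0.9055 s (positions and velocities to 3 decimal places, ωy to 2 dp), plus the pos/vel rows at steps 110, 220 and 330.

State at t = 0.9055 s:
  obj    pos=(+2.223,-1.072) vel=(+4.820,-2.520) ωy=+86.33

Key-timestep trajectory:
   step    t(s)  obj.x    obj.z    obj.vx   obj.vz 
    110  0.2259   +0.177  -0.002  +1.202  -0.629
    220  0.4517   +0.584  -0.215  +2.405  -1.257
    330  0.6776   +1.263  -0.570  +3.607  -1.886


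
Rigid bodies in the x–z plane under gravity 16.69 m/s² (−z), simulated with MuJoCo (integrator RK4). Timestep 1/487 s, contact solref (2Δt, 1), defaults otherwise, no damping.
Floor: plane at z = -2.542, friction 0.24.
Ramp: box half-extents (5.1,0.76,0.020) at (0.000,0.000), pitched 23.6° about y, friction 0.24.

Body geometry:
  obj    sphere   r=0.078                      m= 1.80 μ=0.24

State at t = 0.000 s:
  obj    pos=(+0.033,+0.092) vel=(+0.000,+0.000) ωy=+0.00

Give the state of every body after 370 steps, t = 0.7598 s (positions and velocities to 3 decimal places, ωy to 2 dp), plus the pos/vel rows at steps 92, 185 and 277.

State at t = 0.7598 s:
  obj    pos=(+1.296,-0.459) vel=(+3.323,-1.452) ωy=+46.48

Key-timestep trajectory:
   step    t(s)  obj.x    obj.z    obj.vx   obj.vz 
     92  0.1889   +0.111  +0.058  +0.826  -0.361
    185  0.3799   +0.349  -0.045  +1.661  -0.726
    277  0.5688   +0.741  -0.217  +2.488  -1.087


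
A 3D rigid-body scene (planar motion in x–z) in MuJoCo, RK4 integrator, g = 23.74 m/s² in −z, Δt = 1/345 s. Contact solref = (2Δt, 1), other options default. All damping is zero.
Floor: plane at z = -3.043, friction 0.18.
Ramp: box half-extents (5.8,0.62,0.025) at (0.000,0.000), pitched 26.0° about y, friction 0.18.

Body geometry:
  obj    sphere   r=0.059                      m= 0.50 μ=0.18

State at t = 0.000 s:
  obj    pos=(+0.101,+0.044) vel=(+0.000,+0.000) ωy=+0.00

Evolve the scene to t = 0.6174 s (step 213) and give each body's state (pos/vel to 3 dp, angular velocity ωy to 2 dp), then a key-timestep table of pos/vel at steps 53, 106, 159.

State at t = 0.6174 s:
  obj    pos=(+1.375,-0.577) vel=(+4.125,-2.012) ωy=+77.77

Key-timestep trajectory:
   step    t(s)  obj.x    obj.z    obj.vx   obj.vz 
     53  0.1536   +0.180  +0.006  +1.027  -0.501
    106  0.3072   +0.417  -0.110  +2.053  -1.001
    159  0.4609   +0.811  -0.302  +3.080  -1.502


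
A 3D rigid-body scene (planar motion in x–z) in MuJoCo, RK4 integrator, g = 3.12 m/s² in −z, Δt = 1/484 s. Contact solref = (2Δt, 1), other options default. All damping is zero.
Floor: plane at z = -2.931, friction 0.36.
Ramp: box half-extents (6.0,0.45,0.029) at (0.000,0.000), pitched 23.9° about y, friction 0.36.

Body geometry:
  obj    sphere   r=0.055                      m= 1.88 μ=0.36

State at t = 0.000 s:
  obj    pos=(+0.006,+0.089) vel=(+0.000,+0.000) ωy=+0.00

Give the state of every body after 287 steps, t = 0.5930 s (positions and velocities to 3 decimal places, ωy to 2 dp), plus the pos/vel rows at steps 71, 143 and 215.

State at t = 0.5930 s:
  obj    pos=(+0.151,+0.025) vel=(+0.490,-0.217) ωy=+9.73

Key-timestep trajectory:
   step    t(s)  obj.x    obj.z    obj.vx   obj.vz 
     71  0.1467   +0.015  +0.085  +0.121  -0.054
    143  0.2955   +0.042  +0.073  +0.244  -0.108
    215  0.4442   +0.088  +0.053  +0.367  -0.163


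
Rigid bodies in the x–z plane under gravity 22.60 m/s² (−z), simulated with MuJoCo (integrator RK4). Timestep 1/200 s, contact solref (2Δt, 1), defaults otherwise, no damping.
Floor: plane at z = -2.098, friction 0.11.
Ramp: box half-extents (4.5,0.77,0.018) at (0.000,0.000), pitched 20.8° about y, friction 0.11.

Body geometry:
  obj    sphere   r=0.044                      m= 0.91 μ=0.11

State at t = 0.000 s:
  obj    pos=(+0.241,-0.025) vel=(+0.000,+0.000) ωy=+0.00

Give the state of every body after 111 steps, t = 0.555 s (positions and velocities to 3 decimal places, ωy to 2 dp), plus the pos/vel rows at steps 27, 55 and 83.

State at t = 0.555 s:
  obj    pos=(+1.067,-0.339) vel=(+2.975,-1.130) ωy=+72.26

Key-timestep trajectory:
   step    t(s)  obj.x    obj.z    obj.vx   obj.vz 
     27  0.1350   +0.290  -0.044  +0.724  -0.275
     55  0.2750   +0.444  -0.102  +1.474  -0.560
     83  0.4150   +0.703  -0.201  +2.224  -0.845


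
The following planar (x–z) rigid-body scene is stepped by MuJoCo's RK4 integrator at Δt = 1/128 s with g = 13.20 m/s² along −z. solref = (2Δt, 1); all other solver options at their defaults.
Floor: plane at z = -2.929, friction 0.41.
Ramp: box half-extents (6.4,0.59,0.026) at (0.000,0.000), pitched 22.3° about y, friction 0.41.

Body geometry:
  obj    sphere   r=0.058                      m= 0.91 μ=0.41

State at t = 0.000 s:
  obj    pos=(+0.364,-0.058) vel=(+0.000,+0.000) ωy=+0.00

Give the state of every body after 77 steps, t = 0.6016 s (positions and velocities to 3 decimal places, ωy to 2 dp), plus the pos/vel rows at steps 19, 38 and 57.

State at t = 0.6016 s:
  obj    pos=(+0.963,-0.304) vel=(+1.991,-0.817) ωy=+37.09

Key-timestep trajectory:
   step    t(s)  obj.x    obj.z    obj.vx   obj.vz 
     19  0.1484   +0.400  -0.073  +0.491  -0.201
     38  0.2969   +0.510  -0.118  +0.983  -0.403
     57  0.4453   +0.692  -0.193  +1.474  -0.605


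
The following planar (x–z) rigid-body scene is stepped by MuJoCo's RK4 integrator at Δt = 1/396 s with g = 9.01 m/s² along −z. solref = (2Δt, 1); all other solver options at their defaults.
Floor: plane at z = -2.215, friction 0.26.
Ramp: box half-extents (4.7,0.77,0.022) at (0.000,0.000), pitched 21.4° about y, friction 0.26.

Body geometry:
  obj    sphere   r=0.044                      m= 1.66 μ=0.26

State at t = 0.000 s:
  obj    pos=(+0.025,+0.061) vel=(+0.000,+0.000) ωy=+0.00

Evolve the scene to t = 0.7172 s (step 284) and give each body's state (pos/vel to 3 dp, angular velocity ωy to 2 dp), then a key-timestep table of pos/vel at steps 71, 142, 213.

State at t = 0.7172 s:
  obj    pos=(+0.587,-0.159) vel=(+1.568,-0.615) ωy=+38.27

Key-timestep trajectory:
   step    t(s)  obj.x    obj.z    obj.vx   obj.vz 
     71  0.1793   +0.060  +0.047  +0.392  -0.154
    142  0.3586   +0.166  +0.006  +0.784  -0.307
    213  0.5379   +0.341  -0.063  +1.176  -0.461


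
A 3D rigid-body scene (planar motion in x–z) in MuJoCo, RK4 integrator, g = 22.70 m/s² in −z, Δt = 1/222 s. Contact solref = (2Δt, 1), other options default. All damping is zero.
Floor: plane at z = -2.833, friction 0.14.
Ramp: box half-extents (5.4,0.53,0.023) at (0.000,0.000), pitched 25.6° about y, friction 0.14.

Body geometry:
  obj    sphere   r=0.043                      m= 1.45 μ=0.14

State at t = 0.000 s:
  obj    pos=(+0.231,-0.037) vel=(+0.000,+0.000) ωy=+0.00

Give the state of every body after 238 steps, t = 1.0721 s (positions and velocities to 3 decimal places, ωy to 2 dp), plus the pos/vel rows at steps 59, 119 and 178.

State at t = 1.0721 s:
  obj    pos=(+3.862,-1.777) vel=(+6.774,-3.246) ωy=+174.62

Key-timestep trajectory:
   step    t(s)  obj.x    obj.z    obj.vx   obj.vz 
     59  0.2658   +0.454  -0.144  +1.680  -0.805
    119  0.5360   +1.139  -0.472  +3.387  -1.623
    178  0.8018   +2.262  -1.011  +5.066  -2.427
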